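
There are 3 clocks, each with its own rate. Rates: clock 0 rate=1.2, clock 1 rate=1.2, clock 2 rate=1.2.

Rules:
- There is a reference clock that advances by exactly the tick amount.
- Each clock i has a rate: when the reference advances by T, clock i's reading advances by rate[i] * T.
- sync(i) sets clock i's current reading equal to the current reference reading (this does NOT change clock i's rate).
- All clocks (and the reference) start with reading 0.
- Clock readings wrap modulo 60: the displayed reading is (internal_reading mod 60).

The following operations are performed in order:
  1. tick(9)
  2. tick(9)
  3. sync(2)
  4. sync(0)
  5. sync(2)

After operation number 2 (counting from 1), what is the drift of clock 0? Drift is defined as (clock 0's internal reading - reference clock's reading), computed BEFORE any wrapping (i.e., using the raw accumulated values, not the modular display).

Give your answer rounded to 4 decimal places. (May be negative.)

After op 1 tick(9): ref=9.0000 raw=[10.8000 10.8000 10.8000]
After op 2 tick(9): ref=18.0000 raw=[21.6000 21.6000 21.6000]
Drift of clock 0 after op 2: 21.6000 - 18.0000 = 3.6000

Answer: 3.6000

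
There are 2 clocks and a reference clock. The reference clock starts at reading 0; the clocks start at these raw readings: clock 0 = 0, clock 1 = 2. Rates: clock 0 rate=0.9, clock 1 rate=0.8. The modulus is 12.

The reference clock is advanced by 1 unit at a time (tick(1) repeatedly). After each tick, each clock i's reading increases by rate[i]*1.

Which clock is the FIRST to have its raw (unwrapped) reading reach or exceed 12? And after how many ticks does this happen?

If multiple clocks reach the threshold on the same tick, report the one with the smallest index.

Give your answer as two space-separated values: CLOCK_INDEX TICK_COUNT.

Answer: 1 13

Derivation:
clock 0: start=0, rate=0.9, needs 12-0 = 12; ticks = ceil(12/0.9) = ceil(13.3333) = 14; reading at tick 14 = 0 + 0.9*14 = 12.6000
clock 1: start=2, rate=0.8, needs 12-2 = 10; ticks = ceil(10/0.8) = ceil(12.5000) = 13; reading at tick 13 = 2 + 0.8*13 = 12.4000
Minimum tick count = 13; winners = [1]; smallest index = 1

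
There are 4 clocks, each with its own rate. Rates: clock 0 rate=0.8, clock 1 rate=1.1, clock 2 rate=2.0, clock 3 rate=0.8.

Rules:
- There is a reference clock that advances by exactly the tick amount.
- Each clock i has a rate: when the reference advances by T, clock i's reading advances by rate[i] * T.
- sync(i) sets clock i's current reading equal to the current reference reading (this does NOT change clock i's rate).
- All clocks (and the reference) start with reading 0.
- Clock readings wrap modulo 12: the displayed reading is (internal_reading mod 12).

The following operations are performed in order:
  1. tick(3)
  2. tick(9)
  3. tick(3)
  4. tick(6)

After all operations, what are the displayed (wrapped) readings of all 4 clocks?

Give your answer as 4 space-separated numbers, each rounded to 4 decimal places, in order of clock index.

Answer: 4.8000 11.1000 6.0000 4.8000

Derivation:
After op 1 tick(3): ref=3.0000 raw=[2.4000 3.3000 6.0000 2.4000]
After op 2 tick(9): ref=12.0000 raw=[9.6000 13.2000 24.0000 9.6000]
After op 3 tick(3): ref=15.0000 raw=[12.0000 16.5000 30.0000 12.0000]
After op 4 tick(6): ref=21.0000 raw=[16.8000 23.1000 42.0000 16.8000]
Wrap final raw readings (mod 12): 16.8000 mod 12 = 4.8000; 23.1000 mod 12 = 11.1000; 42.0000 mod 12 = 6.0000; 16.8000 mod 12 = 4.8000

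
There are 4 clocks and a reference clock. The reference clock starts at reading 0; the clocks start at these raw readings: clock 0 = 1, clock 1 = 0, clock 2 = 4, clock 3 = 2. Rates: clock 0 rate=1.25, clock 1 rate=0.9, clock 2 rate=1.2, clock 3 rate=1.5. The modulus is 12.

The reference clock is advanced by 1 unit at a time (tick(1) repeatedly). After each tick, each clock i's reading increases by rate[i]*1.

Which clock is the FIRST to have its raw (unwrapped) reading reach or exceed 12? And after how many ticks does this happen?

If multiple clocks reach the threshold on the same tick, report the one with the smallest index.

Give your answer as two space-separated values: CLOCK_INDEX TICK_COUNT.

clock 0: start=1, rate=1.25, needs 12-1 = 11; ticks = ceil(11/1.25) = ceil(8.8000) = 9; reading at tick 9 = 1 + 1.25*9 = 12.2500
clock 1: start=0, rate=0.9, needs 12-0 = 12; ticks = ceil(12/0.9) = ceil(13.3333) = 14; reading at tick 14 = 0 + 0.9*14 = 12.6000
clock 2: start=4, rate=1.2, needs 12-4 = 8; ticks = ceil(8/1.2) = ceil(6.6667) = 7; reading at tick 7 = 4 + 1.2*7 = 12.4000
clock 3: start=2, rate=1.5, needs 12-2 = 10; ticks = ceil(10/1.5) = ceil(6.6667) = 7; reading at tick 7 = 2 + 1.5*7 = 12.5000
Minimum tick count = 7; winners = [2, 3]; smallest index = 2

Answer: 2 7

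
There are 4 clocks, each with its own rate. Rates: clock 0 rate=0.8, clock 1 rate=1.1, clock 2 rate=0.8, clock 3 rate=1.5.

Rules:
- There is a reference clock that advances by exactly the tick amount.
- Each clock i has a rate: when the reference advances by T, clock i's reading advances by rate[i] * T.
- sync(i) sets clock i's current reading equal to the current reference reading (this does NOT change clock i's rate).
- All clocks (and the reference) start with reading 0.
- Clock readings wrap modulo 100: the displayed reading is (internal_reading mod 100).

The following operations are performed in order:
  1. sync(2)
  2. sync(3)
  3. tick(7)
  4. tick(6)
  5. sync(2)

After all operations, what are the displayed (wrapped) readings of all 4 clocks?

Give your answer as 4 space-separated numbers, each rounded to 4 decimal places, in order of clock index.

After op 1 sync(2): ref=0.0000 raw=[0.0000 0.0000 0.0000 0.0000]
After op 2 sync(3): ref=0.0000 raw=[0.0000 0.0000 0.0000 0.0000]
After op 3 tick(7): ref=7.0000 raw=[5.6000 7.7000 5.6000 10.5000]
After op 4 tick(6): ref=13.0000 raw=[10.4000 14.3000 10.4000 19.5000]
After op 5 sync(2): ref=13.0000 raw=[10.4000 14.3000 13.0000 19.5000]
Wrap final raw readings (mod 100): 10.4000 mod 100 = 10.4000; 14.3000 mod 100 = 14.3000; 13.0000 mod 100 = 13.0000; 19.5000 mod 100 = 19.5000

Answer: 10.4000 14.3000 13.0000 19.5000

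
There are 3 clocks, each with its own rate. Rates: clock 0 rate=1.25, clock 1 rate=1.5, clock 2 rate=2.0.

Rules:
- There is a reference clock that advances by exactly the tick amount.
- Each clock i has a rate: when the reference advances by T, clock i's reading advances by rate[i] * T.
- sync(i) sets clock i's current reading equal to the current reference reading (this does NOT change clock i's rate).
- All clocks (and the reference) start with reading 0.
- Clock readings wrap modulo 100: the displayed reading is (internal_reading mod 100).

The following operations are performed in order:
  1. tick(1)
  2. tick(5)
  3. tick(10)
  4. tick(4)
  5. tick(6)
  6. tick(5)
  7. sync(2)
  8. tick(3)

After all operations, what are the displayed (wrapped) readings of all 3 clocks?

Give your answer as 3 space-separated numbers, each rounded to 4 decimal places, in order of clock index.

After op 1 tick(1): ref=1.0000 raw=[1.2500 1.5000 2.0000]
After op 2 tick(5): ref=6.0000 raw=[7.5000 9.0000 12.0000]
After op 3 tick(10): ref=16.0000 raw=[20.0000 24.0000 32.0000]
After op 4 tick(4): ref=20.0000 raw=[25.0000 30.0000 40.0000]
After op 5 tick(6): ref=26.0000 raw=[32.5000 39.0000 52.0000]
After op 6 tick(5): ref=31.0000 raw=[38.7500 46.5000 62.0000]
After op 7 sync(2): ref=31.0000 raw=[38.7500 46.5000 31.0000]
After op 8 tick(3): ref=34.0000 raw=[42.5000 51.0000 37.0000]
Wrap final raw readings (mod 100): 42.5000 mod 100 = 42.5000; 51.0000 mod 100 = 51.0000; 37.0000 mod 100 = 37.0000

Answer: 42.5000 51.0000 37.0000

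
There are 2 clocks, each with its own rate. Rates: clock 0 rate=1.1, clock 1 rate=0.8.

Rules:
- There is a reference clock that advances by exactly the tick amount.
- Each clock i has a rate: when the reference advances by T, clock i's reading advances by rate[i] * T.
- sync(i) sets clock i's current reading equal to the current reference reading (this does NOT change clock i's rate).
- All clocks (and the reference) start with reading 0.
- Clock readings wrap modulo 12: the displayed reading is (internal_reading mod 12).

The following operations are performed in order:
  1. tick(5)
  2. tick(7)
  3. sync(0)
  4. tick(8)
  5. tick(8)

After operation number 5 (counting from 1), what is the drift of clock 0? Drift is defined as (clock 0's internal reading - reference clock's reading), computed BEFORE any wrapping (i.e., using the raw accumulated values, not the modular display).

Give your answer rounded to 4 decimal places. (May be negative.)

Answer: 1.6000

Derivation:
After op 1 tick(5): ref=5.0000 raw=[5.5000 4.0000]
After op 2 tick(7): ref=12.0000 raw=[13.2000 9.6000]
After op 3 sync(0): ref=12.0000 raw=[12.0000 9.6000]
After op 4 tick(8): ref=20.0000 raw=[20.8000 16.0000]
After op 5 tick(8): ref=28.0000 raw=[29.6000 22.4000]
Drift of clock 0 after op 5: 29.6000 - 28.0000 = 1.6000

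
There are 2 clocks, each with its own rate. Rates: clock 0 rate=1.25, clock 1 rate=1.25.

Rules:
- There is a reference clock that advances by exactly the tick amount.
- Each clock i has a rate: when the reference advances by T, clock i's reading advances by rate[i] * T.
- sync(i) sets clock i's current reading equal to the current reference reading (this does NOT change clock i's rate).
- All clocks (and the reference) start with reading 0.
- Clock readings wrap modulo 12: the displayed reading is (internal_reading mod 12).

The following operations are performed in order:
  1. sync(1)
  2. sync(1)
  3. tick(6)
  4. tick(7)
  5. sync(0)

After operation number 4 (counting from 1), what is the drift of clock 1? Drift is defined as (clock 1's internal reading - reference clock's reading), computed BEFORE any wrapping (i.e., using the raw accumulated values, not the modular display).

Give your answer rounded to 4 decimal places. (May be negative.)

After op 1 sync(1): ref=0.0000 raw=[0.0000 0.0000]
After op 2 sync(1): ref=0.0000 raw=[0.0000 0.0000]
After op 3 tick(6): ref=6.0000 raw=[7.5000 7.5000]
After op 4 tick(7): ref=13.0000 raw=[16.2500 16.2500]
Drift of clock 1 after op 4: 16.2500 - 13.0000 = 3.2500

Answer: 3.2500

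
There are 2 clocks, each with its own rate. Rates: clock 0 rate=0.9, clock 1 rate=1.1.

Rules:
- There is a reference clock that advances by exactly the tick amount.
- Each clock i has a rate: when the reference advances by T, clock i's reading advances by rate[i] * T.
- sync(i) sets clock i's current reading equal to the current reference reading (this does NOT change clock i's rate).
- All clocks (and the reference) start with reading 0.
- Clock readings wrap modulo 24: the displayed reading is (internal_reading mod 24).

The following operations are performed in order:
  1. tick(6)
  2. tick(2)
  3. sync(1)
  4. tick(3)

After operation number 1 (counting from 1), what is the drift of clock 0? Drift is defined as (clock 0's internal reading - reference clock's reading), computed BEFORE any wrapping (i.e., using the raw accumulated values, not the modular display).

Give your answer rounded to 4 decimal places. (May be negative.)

Answer: -0.6000

Derivation:
After op 1 tick(6): ref=6.0000 raw=[5.4000 6.6000]
Drift of clock 0 after op 1: 5.4000 - 6.0000 = -0.6000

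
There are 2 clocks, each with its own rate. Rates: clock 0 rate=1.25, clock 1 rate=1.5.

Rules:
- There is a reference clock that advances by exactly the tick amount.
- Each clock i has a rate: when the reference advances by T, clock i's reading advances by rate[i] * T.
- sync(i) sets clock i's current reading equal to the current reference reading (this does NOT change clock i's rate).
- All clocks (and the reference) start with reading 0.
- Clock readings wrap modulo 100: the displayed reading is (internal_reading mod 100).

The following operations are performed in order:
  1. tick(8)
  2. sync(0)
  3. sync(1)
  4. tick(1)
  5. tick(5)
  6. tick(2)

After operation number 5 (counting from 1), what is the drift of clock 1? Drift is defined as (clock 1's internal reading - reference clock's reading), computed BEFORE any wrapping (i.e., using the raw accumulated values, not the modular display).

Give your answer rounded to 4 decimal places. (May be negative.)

After op 1 tick(8): ref=8.0000 raw=[10.0000 12.0000]
After op 2 sync(0): ref=8.0000 raw=[8.0000 12.0000]
After op 3 sync(1): ref=8.0000 raw=[8.0000 8.0000]
After op 4 tick(1): ref=9.0000 raw=[9.2500 9.5000]
After op 5 tick(5): ref=14.0000 raw=[15.5000 17.0000]
Drift of clock 1 after op 5: 17.0000 - 14.0000 = 3.0000

Answer: 3.0000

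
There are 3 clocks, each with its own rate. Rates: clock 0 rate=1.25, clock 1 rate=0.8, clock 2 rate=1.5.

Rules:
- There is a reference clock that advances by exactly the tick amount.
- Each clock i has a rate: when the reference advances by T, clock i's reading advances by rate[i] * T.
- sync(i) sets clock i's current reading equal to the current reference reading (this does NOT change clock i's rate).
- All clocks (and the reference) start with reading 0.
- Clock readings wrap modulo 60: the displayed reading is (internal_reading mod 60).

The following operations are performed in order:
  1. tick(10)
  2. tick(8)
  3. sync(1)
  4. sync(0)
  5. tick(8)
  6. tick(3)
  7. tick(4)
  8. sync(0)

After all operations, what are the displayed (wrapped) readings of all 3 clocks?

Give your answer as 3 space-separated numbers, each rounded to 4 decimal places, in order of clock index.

After op 1 tick(10): ref=10.0000 raw=[12.5000 8.0000 15.0000]
After op 2 tick(8): ref=18.0000 raw=[22.5000 14.4000 27.0000]
After op 3 sync(1): ref=18.0000 raw=[22.5000 18.0000 27.0000]
After op 4 sync(0): ref=18.0000 raw=[18.0000 18.0000 27.0000]
After op 5 tick(8): ref=26.0000 raw=[28.0000 24.4000 39.0000]
After op 6 tick(3): ref=29.0000 raw=[31.7500 26.8000 43.5000]
After op 7 tick(4): ref=33.0000 raw=[36.7500 30.0000 49.5000]
After op 8 sync(0): ref=33.0000 raw=[33.0000 30.0000 49.5000]
Wrap final raw readings (mod 60): 33.0000 mod 60 = 33.0000; 30.0000 mod 60 = 30.0000; 49.5000 mod 60 = 49.5000

Answer: 33.0000 30.0000 49.5000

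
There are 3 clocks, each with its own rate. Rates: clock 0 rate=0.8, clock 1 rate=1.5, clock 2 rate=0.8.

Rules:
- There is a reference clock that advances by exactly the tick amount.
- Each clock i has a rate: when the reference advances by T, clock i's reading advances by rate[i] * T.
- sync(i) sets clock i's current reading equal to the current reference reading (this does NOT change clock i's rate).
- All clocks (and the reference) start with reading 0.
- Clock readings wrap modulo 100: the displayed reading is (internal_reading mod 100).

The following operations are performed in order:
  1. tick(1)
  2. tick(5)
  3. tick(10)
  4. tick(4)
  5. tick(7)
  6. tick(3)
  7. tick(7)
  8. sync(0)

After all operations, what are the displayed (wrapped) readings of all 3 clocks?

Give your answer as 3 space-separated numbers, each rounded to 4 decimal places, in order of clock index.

Answer: 37.0000 55.5000 29.6000

Derivation:
After op 1 tick(1): ref=1.0000 raw=[0.8000 1.5000 0.8000]
After op 2 tick(5): ref=6.0000 raw=[4.8000 9.0000 4.8000]
After op 3 tick(10): ref=16.0000 raw=[12.8000 24.0000 12.8000]
After op 4 tick(4): ref=20.0000 raw=[16.0000 30.0000 16.0000]
After op 5 tick(7): ref=27.0000 raw=[21.6000 40.5000 21.6000]
After op 6 tick(3): ref=30.0000 raw=[24.0000 45.0000 24.0000]
After op 7 tick(7): ref=37.0000 raw=[29.6000 55.5000 29.6000]
After op 8 sync(0): ref=37.0000 raw=[37.0000 55.5000 29.6000]
Wrap final raw readings (mod 100): 37.0000 mod 100 = 37.0000; 55.5000 mod 100 = 55.5000; 29.6000 mod 100 = 29.6000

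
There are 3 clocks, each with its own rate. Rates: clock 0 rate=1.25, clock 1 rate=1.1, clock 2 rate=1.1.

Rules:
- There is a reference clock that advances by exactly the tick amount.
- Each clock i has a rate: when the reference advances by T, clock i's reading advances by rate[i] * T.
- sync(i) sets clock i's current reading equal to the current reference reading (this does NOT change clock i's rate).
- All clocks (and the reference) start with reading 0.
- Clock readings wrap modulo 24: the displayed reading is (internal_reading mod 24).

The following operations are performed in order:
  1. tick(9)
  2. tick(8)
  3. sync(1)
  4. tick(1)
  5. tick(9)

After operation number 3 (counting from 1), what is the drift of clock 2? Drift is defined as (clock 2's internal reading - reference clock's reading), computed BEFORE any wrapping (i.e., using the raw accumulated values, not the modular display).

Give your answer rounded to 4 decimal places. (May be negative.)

Answer: 1.7000

Derivation:
After op 1 tick(9): ref=9.0000 raw=[11.2500 9.9000 9.9000]
After op 2 tick(8): ref=17.0000 raw=[21.2500 18.7000 18.7000]
After op 3 sync(1): ref=17.0000 raw=[21.2500 17.0000 18.7000]
Drift of clock 2 after op 3: 18.7000 - 17.0000 = 1.7000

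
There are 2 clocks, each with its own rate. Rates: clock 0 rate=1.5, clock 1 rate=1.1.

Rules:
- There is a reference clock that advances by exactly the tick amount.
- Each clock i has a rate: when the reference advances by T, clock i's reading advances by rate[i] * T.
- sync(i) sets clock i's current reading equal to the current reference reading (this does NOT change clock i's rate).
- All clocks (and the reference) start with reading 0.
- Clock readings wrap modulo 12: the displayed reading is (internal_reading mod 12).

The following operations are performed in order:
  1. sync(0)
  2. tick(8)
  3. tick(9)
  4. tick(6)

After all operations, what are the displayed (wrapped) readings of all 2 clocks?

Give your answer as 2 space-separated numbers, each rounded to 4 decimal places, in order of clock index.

Answer: 10.5000 1.3000

Derivation:
After op 1 sync(0): ref=0.0000 raw=[0.0000 0.0000]
After op 2 tick(8): ref=8.0000 raw=[12.0000 8.8000]
After op 3 tick(9): ref=17.0000 raw=[25.5000 18.7000]
After op 4 tick(6): ref=23.0000 raw=[34.5000 25.3000]
Wrap final raw readings (mod 12): 34.5000 mod 12 = 10.5000; 25.3000 mod 12 = 1.3000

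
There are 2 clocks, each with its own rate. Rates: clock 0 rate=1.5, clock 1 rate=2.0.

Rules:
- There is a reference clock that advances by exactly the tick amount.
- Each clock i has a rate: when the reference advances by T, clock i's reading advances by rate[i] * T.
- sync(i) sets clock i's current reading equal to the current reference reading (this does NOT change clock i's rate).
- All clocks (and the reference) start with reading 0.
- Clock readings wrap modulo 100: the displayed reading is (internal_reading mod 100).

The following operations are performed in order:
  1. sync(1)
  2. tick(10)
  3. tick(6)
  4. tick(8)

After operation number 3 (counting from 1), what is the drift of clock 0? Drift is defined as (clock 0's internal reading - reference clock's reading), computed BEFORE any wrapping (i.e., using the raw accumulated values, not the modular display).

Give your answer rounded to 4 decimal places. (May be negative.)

After op 1 sync(1): ref=0.0000 raw=[0.0000 0.0000]
After op 2 tick(10): ref=10.0000 raw=[15.0000 20.0000]
After op 3 tick(6): ref=16.0000 raw=[24.0000 32.0000]
Drift of clock 0 after op 3: 24.0000 - 16.0000 = 8.0000

Answer: 8.0000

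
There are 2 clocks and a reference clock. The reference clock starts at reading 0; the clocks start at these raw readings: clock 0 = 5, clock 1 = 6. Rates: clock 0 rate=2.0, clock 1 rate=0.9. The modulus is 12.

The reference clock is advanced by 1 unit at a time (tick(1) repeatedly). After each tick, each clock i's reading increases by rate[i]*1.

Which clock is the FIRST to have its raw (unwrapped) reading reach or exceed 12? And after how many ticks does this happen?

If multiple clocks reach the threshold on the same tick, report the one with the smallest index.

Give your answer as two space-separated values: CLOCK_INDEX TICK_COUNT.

clock 0: start=5, rate=2.0, needs 12-5 = 7; ticks = ceil(7/2.0) = ceil(3.5000) = 4; reading at tick 4 = 5 + 2.0*4 = 13.0000
clock 1: start=6, rate=0.9, needs 12-6 = 6; ticks = ceil(6/0.9) = ceil(6.6667) = 7; reading at tick 7 = 6 + 0.9*7 = 12.3000
Minimum tick count = 4; winners = [0]; smallest index = 0

Answer: 0 4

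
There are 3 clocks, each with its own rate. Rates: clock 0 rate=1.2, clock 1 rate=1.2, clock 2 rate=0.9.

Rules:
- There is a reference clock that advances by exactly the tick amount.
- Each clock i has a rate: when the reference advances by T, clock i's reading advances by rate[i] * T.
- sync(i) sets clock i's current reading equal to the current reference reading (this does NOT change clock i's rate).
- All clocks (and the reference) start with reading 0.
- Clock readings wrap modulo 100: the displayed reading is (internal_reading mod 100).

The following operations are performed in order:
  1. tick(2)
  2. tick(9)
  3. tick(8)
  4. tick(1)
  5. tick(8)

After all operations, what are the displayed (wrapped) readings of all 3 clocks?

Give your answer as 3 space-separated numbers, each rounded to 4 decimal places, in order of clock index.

Answer: 33.6000 33.6000 25.2000

Derivation:
After op 1 tick(2): ref=2.0000 raw=[2.4000 2.4000 1.8000]
After op 2 tick(9): ref=11.0000 raw=[13.2000 13.2000 9.9000]
After op 3 tick(8): ref=19.0000 raw=[22.8000 22.8000 17.1000]
After op 4 tick(1): ref=20.0000 raw=[24.0000 24.0000 18.0000]
After op 5 tick(8): ref=28.0000 raw=[33.6000 33.6000 25.2000]
Wrap final raw readings (mod 100): 33.6000 mod 100 = 33.6000; 33.6000 mod 100 = 33.6000; 25.2000 mod 100 = 25.2000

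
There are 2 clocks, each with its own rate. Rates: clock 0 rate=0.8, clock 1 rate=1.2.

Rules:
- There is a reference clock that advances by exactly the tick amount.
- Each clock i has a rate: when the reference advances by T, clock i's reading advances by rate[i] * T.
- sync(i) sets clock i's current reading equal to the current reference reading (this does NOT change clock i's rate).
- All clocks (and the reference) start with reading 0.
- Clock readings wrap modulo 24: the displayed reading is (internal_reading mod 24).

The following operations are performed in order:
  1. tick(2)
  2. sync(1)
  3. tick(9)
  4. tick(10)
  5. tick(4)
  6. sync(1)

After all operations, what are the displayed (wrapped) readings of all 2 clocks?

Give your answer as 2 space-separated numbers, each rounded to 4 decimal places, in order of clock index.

After op 1 tick(2): ref=2.0000 raw=[1.6000 2.4000]
After op 2 sync(1): ref=2.0000 raw=[1.6000 2.0000]
After op 3 tick(9): ref=11.0000 raw=[8.8000 12.8000]
After op 4 tick(10): ref=21.0000 raw=[16.8000 24.8000]
After op 5 tick(4): ref=25.0000 raw=[20.0000 29.6000]
After op 6 sync(1): ref=25.0000 raw=[20.0000 25.0000]
Wrap final raw readings (mod 24): 20.0000 mod 24 = 20.0000; 25.0000 mod 24 = 1.0000

Answer: 20.0000 1.0000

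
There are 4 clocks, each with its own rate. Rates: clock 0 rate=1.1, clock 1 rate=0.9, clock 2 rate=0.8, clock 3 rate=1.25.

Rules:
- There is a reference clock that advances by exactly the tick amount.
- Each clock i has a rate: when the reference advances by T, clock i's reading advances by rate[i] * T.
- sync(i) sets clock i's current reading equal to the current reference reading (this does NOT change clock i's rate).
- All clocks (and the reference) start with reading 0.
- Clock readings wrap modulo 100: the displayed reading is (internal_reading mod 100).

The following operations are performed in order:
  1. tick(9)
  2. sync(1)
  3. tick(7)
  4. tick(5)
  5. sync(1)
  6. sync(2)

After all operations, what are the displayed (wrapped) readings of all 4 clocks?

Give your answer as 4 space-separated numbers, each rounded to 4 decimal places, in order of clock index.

After op 1 tick(9): ref=9.0000 raw=[9.9000 8.1000 7.2000 11.2500]
After op 2 sync(1): ref=9.0000 raw=[9.9000 9.0000 7.2000 11.2500]
After op 3 tick(7): ref=16.0000 raw=[17.6000 15.3000 12.8000 20.0000]
After op 4 tick(5): ref=21.0000 raw=[23.1000 19.8000 16.8000 26.2500]
After op 5 sync(1): ref=21.0000 raw=[23.1000 21.0000 16.8000 26.2500]
After op 6 sync(2): ref=21.0000 raw=[23.1000 21.0000 21.0000 26.2500]
Wrap final raw readings (mod 100): 23.1000 mod 100 = 23.1000; 21.0000 mod 100 = 21.0000; 21.0000 mod 100 = 21.0000; 26.2500 mod 100 = 26.2500

Answer: 23.1000 21.0000 21.0000 26.2500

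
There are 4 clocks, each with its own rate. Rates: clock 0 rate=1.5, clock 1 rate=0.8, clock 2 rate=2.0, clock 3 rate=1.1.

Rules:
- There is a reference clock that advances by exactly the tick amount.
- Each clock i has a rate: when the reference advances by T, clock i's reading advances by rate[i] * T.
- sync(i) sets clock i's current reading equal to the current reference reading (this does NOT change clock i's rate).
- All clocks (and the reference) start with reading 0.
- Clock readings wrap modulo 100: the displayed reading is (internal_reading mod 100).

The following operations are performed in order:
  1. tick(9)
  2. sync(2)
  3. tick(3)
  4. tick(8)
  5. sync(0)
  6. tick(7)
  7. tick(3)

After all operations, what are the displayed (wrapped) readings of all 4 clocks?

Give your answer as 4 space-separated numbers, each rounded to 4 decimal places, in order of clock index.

Answer: 35.0000 24.0000 51.0000 33.0000

Derivation:
After op 1 tick(9): ref=9.0000 raw=[13.5000 7.2000 18.0000 9.9000]
After op 2 sync(2): ref=9.0000 raw=[13.5000 7.2000 9.0000 9.9000]
After op 3 tick(3): ref=12.0000 raw=[18.0000 9.6000 15.0000 13.2000]
After op 4 tick(8): ref=20.0000 raw=[30.0000 16.0000 31.0000 22.0000]
After op 5 sync(0): ref=20.0000 raw=[20.0000 16.0000 31.0000 22.0000]
After op 6 tick(7): ref=27.0000 raw=[30.5000 21.6000 45.0000 29.7000]
After op 7 tick(3): ref=30.0000 raw=[35.0000 24.0000 51.0000 33.0000]
Wrap final raw readings (mod 100): 35.0000 mod 100 = 35.0000; 24.0000 mod 100 = 24.0000; 51.0000 mod 100 = 51.0000; 33.0000 mod 100 = 33.0000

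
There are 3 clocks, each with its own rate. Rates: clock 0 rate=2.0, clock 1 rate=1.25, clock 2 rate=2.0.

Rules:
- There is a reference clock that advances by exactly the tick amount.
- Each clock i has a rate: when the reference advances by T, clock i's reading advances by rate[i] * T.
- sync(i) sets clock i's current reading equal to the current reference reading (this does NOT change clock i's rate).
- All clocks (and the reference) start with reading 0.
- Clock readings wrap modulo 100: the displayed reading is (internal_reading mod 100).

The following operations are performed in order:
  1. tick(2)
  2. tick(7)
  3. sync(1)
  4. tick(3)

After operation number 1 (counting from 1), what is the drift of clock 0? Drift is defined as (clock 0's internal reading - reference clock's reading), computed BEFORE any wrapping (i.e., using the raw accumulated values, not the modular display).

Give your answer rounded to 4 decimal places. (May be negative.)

After op 1 tick(2): ref=2.0000 raw=[4.0000 2.5000 4.0000]
Drift of clock 0 after op 1: 4.0000 - 2.0000 = 2.0000

Answer: 2.0000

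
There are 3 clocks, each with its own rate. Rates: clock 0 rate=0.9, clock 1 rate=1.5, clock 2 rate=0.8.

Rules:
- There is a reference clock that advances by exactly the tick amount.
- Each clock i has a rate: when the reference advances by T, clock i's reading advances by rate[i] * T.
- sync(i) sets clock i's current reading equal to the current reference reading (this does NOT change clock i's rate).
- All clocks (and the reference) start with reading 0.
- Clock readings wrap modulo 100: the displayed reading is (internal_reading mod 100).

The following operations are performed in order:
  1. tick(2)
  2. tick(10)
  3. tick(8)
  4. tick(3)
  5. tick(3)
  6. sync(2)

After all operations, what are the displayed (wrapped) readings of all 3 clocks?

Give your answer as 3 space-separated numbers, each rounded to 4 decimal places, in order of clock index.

After op 1 tick(2): ref=2.0000 raw=[1.8000 3.0000 1.6000]
After op 2 tick(10): ref=12.0000 raw=[10.8000 18.0000 9.6000]
After op 3 tick(8): ref=20.0000 raw=[18.0000 30.0000 16.0000]
After op 4 tick(3): ref=23.0000 raw=[20.7000 34.5000 18.4000]
After op 5 tick(3): ref=26.0000 raw=[23.4000 39.0000 20.8000]
After op 6 sync(2): ref=26.0000 raw=[23.4000 39.0000 26.0000]
Wrap final raw readings (mod 100): 23.4000 mod 100 = 23.4000; 39.0000 mod 100 = 39.0000; 26.0000 mod 100 = 26.0000

Answer: 23.4000 39.0000 26.0000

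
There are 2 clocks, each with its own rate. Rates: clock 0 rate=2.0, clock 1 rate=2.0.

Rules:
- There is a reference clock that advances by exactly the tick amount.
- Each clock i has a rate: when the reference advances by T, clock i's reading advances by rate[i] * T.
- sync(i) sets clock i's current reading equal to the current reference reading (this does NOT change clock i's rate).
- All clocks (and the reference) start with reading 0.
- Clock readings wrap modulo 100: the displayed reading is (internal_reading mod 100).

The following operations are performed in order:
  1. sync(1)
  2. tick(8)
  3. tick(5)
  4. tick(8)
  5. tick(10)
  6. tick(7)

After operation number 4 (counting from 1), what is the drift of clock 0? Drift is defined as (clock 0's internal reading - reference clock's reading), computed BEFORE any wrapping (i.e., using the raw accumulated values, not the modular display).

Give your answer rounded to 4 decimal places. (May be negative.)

Answer: 21.0000

Derivation:
After op 1 sync(1): ref=0.0000 raw=[0.0000 0.0000]
After op 2 tick(8): ref=8.0000 raw=[16.0000 16.0000]
After op 3 tick(5): ref=13.0000 raw=[26.0000 26.0000]
After op 4 tick(8): ref=21.0000 raw=[42.0000 42.0000]
Drift of clock 0 after op 4: 42.0000 - 21.0000 = 21.0000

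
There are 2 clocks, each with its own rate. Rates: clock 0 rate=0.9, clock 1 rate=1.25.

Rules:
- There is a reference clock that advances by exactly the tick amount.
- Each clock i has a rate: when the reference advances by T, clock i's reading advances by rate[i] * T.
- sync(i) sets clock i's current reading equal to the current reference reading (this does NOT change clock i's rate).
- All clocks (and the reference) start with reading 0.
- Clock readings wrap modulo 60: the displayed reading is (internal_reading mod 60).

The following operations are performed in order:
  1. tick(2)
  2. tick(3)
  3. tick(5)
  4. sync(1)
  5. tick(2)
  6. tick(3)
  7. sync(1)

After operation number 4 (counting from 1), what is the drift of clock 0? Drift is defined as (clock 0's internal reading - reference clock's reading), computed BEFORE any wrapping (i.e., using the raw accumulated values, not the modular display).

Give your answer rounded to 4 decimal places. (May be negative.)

Answer: -1.0000

Derivation:
After op 1 tick(2): ref=2.0000 raw=[1.8000 2.5000]
After op 2 tick(3): ref=5.0000 raw=[4.5000 6.2500]
After op 3 tick(5): ref=10.0000 raw=[9.0000 12.5000]
After op 4 sync(1): ref=10.0000 raw=[9.0000 10.0000]
Drift of clock 0 after op 4: 9.0000 - 10.0000 = -1.0000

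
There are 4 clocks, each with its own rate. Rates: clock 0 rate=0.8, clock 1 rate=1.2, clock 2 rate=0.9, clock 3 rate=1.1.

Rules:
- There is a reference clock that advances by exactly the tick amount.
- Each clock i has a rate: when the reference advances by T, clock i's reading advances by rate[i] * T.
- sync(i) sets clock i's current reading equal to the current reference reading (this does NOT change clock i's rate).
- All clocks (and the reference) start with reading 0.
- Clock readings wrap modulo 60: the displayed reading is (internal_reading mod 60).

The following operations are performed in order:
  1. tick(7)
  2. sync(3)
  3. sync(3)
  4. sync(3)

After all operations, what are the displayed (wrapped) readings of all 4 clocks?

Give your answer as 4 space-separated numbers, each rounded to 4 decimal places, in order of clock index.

After op 1 tick(7): ref=7.0000 raw=[5.6000 8.4000 6.3000 7.7000]
After op 2 sync(3): ref=7.0000 raw=[5.6000 8.4000 6.3000 7.0000]
After op 3 sync(3): ref=7.0000 raw=[5.6000 8.4000 6.3000 7.0000]
After op 4 sync(3): ref=7.0000 raw=[5.6000 8.4000 6.3000 7.0000]
Wrap final raw readings (mod 60): 5.6000 mod 60 = 5.6000; 8.4000 mod 60 = 8.4000; 6.3000 mod 60 = 6.3000; 7.0000 mod 60 = 7.0000

Answer: 5.6000 8.4000 6.3000 7.0000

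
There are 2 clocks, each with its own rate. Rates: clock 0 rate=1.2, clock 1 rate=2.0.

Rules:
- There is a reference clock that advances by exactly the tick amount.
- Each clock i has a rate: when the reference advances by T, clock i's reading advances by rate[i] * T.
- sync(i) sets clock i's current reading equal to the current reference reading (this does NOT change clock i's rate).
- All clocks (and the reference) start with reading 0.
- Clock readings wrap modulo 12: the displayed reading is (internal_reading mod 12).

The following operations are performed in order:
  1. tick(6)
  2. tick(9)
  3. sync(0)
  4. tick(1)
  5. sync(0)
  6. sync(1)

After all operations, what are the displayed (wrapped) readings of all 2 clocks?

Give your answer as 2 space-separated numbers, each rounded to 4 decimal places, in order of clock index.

Answer: 4.0000 4.0000

Derivation:
After op 1 tick(6): ref=6.0000 raw=[7.2000 12.0000]
After op 2 tick(9): ref=15.0000 raw=[18.0000 30.0000]
After op 3 sync(0): ref=15.0000 raw=[15.0000 30.0000]
After op 4 tick(1): ref=16.0000 raw=[16.2000 32.0000]
After op 5 sync(0): ref=16.0000 raw=[16.0000 32.0000]
After op 6 sync(1): ref=16.0000 raw=[16.0000 16.0000]
Wrap final raw readings (mod 12): 16.0000 mod 12 = 4.0000; 16.0000 mod 12 = 4.0000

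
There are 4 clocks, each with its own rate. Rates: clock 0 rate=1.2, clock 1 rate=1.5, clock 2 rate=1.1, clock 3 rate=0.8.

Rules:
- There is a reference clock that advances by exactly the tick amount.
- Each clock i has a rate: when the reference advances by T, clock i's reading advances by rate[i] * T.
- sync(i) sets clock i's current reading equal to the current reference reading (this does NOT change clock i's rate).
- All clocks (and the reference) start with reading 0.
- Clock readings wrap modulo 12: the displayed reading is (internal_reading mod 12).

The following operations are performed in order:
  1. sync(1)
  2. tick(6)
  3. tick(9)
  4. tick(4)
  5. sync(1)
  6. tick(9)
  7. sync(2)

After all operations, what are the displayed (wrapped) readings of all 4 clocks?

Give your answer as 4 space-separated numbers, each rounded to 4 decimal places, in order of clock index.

After op 1 sync(1): ref=0.0000 raw=[0.0000 0.0000 0.0000 0.0000]
After op 2 tick(6): ref=6.0000 raw=[7.2000 9.0000 6.6000 4.8000]
After op 3 tick(9): ref=15.0000 raw=[18.0000 22.5000 16.5000 12.0000]
After op 4 tick(4): ref=19.0000 raw=[22.8000 28.5000 20.9000 15.2000]
After op 5 sync(1): ref=19.0000 raw=[22.8000 19.0000 20.9000 15.2000]
After op 6 tick(9): ref=28.0000 raw=[33.6000 32.5000 30.8000 22.4000]
After op 7 sync(2): ref=28.0000 raw=[33.6000 32.5000 28.0000 22.4000]
Wrap final raw readings (mod 12): 33.6000 mod 12 = 9.6000; 32.5000 mod 12 = 8.5000; 28.0000 mod 12 = 4.0000; 22.4000 mod 12 = 10.4000

Answer: 9.6000 8.5000 4.0000 10.4000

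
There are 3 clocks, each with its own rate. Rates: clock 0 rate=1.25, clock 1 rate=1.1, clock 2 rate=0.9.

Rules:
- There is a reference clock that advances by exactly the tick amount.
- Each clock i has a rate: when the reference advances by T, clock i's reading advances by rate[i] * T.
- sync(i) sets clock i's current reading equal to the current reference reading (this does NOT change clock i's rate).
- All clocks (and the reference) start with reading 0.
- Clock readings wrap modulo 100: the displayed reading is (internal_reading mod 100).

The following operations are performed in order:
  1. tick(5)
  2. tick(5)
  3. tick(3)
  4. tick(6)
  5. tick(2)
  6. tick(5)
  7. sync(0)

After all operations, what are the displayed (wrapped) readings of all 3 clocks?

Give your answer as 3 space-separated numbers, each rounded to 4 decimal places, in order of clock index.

Answer: 26.0000 28.6000 23.4000

Derivation:
After op 1 tick(5): ref=5.0000 raw=[6.2500 5.5000 4.5000]
After op 2 tick(5): ref=10.0000 raw=[12.5000 11.0000 9.0000]
After op 3 tick(3): ref=13.0000 raw=[16.2500 14.3000 11.7000]
After op 4 tick(6): ref=19.0000 raw=[23.7500 20.9000 17.1000]
After op 5 tick(2): ref=21.0000 raw=[26.2500 23.1000 18.9000]
After op 6 tick(5): ref=26.0000 raw=[32.5000 28.6000 23.4000]
After op 7 sync(0): ref=26.0000 raw=[26.0000 28.6000 23.4000]
Wrap final raw readings (mod 100): 26.0000 mod 100 = 26.0000; 28.6000 mod 100 = 28.6000; 23.4000 mod 100 = 23.4000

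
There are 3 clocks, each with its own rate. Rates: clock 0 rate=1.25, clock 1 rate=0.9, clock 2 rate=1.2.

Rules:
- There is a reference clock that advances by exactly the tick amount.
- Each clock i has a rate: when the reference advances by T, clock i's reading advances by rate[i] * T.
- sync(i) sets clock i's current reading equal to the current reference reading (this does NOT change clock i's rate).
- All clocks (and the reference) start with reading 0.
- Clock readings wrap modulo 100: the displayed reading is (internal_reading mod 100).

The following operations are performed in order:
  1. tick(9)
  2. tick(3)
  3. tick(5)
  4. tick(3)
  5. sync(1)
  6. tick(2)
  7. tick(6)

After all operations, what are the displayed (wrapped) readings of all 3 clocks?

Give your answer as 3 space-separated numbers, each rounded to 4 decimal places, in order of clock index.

Answer: 35.0000 27.2000 33.6000

Derivation:
After op 1 tick(9): ref=9.0000 raw=[11.2500 8.1000 10.8000]
After op 2 tick(3): ref=12.0000 raw=[15.0000 10.8000 14.4000]
After op 3 tick(5): ref=17.0000 raw=[21.2500 15.3000 20.4000]
After op 4 tick(3): ref=20.0000 raw=[25.0000 18.0000 24.0000]
After op 5 sync(1): ref=20.0000 raw=[25.0000 20.0000 24.0000]
After op 6 tick(2): ref=22.0000 raw=[27.5000 21.8000 26.4000]
After op 7 tick(6): ref=28.0000 raw=[35.0000 27.2000 33.6000]
Wrap final raw readings (mod 100): 35.0000 mod 100 = 35.0000; 27.2000 mod 100 = 27.2000; 33.6000 mod 100 = 33.6000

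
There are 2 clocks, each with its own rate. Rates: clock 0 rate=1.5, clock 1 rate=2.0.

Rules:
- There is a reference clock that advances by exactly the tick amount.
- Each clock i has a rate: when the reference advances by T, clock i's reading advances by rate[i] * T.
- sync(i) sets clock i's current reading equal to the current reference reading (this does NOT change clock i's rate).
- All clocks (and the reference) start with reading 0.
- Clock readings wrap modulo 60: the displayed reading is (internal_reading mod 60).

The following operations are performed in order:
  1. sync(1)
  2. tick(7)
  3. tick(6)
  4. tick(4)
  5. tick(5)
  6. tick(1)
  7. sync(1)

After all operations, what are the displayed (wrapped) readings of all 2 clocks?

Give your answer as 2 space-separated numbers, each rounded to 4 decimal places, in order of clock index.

Answer: 34.5000 23.0000

Derivation:
After op 1 sync(1): ref=0.0000 raw=[0.0000 0.0000]
After op 2 tick(7): ref=7.0000 raw=[10.5000 14.0000]
After op 3 tick(6): ref=13.0000 raw=[19.5000 26.0000]
After op 4 tick(4): ref=17.0000 raw=[25.5000 34.0000]
After op 5 tick(5): ref=22.0000 raw=[33.0000 44.0000]
After op 6 tick(1): ref=23.0000 raw=[34.5000 46.0000]
After op 7 sync(1): ref=23.0000 raw=[34.5000 23.0000]
Wrap final raw readings (mod 60): 34.5000 mod 60 = 34.5000; 23.0000 mod 60 = 23.0000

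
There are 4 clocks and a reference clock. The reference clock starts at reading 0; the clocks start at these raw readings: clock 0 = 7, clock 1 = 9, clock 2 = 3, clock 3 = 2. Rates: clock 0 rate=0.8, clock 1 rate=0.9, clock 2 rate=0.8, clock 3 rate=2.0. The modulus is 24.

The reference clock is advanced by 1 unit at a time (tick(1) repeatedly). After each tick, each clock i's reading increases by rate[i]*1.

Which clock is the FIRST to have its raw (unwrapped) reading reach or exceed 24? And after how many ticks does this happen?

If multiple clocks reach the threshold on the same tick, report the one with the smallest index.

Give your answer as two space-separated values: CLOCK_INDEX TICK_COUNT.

clock 0: start=7, rate=0.8, needs 24-7 = 17; ticks = ceil(17/0.8) = ceil(21.2500) = 22; reading at tick 22 = 7 + 0.8*22 = 24.6000
clock 1: start=9, rate=0.9, needs 24-9 = 15; ticks = ceil(15/0.9) = ceil(16.6667) = 17; reading at tick 17 = 9 + 0.9*17 = 24.3000
clock 2: start=3, rate=0.8, needs 24-3 = 21; ticks = ceil(21/0.8) = ceil(26.2500) = 27; reading at tick 27 = 3 + 0.8*27 = 24.6000
clock 3: start=2, rate=2.0, needs 24-2 = 22; ticks = ceil(22/2.0) = ceil(11.0000) = 11; reading at tick 11 = 2 + 2.0*11 = 24.0000
Minimum tick count = 11; winners = [3]; smallest index = 3

Answer: 3 11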